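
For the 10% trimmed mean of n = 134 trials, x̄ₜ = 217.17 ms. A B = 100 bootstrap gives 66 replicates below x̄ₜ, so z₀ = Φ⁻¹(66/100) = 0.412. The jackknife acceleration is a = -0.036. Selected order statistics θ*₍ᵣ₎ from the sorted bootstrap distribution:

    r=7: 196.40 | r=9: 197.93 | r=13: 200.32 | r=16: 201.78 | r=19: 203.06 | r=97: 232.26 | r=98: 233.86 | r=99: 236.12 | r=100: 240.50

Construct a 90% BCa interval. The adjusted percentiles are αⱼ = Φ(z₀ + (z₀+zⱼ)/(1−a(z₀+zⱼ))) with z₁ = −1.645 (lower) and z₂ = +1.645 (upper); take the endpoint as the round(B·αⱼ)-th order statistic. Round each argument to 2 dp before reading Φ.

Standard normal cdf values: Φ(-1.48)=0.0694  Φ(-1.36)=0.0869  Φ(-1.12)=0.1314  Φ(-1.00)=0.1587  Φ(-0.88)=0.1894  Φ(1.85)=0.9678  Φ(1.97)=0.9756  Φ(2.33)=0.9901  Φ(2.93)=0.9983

(203.06, 236.12)

Lower: z₀ + z₁ = 0.412 + (-1.645) = -1.233; 1 − a(z₀+z₁) = 1 − (-0.036)(-1.233) = 0.9556; argument = 0.412 + (-1.233)/0.9556 = -0.8783 → -0.88.
α₁ = Φ(-0.88) = 0.1894; rank = round(100 × 0.1894) = 19; θ*₍19₎ = 203.06.
Upper: z₀ + z₂ = 2.057; 1 − a(z₀+z₂) = 1.0741; argument = 2.3272 → 2.33; α₂ = 0.9901; rank = 99; θ*₍99₎ = 236.12.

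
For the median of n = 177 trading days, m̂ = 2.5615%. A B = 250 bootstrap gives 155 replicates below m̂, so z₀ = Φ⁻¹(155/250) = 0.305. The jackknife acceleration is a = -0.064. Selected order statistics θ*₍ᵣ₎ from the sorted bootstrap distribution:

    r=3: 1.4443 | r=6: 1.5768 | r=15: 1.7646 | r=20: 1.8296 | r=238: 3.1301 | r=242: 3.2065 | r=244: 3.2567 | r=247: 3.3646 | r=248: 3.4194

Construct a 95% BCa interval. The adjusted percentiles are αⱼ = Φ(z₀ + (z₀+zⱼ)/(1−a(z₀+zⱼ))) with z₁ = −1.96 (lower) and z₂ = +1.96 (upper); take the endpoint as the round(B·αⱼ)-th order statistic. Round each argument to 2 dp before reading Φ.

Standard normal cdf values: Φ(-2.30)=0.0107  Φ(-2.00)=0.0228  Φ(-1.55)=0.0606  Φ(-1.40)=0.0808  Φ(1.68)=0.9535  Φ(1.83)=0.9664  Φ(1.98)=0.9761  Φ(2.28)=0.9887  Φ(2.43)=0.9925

(1.7646, 3.3646)

Lower: z₀ + z₁ = 0.305 + (-1.960) = -1.655; 1 − a(z₀+z₁) = 1 − (-0.064)(-1.655) = 0.8941; argument = 0.305 + (-1.655)/0.8941 = -1.5461 → -1.55.
α₁ = Φ(-1.55) = 0.0606; rank = round(250 × 0.0606) = 15; θ*₍15₎ = 1.7646.
Upper: z₀ + z₂ = 2.265; 1 − a(z₀+z₂) = 1.1450; argument = 2.2832 → 2.28; α₂ = 0.9887; rank = 247; θ*₍247₎ = 3.3646.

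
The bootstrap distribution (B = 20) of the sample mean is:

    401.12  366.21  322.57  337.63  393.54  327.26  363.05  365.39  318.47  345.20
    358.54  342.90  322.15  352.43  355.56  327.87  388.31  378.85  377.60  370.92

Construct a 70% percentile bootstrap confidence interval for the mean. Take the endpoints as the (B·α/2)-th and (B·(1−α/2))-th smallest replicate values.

(322.57, 378.85)

Sorted replicates: 318.47, 322.15, 322.57, 327.26, 327.87, 337.63, 342.90, 345.20, 352.43, 355.56, 358.54, 363.05, 365.39, 366.21, 370.92, 377.60, 378.85, 388.31, 393.54, 401.12
α = 0.30; lower rank = 20 × 0.150 = 3; upper rank = 20 × 0.850 = 17.
The 3rd smallest replicate is 322.57; the 17th is 378.85.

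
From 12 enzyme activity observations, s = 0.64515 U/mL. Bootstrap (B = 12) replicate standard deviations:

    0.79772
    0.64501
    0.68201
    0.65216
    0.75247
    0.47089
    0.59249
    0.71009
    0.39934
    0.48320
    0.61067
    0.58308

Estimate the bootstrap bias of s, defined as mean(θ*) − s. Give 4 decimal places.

bias = −0.0302

mean(θ*) = (0.79772 + 0.64501 + 0.68201 + 0.65216 + 0.75247 + 0.47089 + 0.59249 + 0.71009 + 0.39934 + 0.48320 + 0.61067 + 0.58308) / 12 = 0.61493
bias = 0.61493 − 0.64515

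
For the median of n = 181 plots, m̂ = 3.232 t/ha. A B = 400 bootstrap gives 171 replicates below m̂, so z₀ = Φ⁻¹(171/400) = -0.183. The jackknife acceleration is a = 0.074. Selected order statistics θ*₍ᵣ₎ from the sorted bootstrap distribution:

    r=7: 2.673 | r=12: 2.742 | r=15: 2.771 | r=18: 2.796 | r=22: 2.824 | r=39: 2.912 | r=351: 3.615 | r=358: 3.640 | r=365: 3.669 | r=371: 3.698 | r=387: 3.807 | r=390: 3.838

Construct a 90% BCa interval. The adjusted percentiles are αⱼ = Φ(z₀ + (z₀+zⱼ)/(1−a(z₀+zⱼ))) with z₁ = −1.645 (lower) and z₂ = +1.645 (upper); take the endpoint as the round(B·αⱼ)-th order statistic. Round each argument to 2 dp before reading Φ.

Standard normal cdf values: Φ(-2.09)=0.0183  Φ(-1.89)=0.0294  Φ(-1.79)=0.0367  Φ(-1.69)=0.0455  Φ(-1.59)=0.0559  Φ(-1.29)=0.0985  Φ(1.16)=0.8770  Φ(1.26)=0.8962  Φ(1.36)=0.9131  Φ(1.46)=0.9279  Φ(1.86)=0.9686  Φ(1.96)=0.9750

(2.771, 3.698)

Lower: z₀ + z₁ = -0.183 + (-1.645) = -1.828; 1 − a(z₀+z₁) = 1 − (0.074)(-1.828) = 1.1353; argument = -0.183 + (-1.828)/1.1353 = -1.7932 → -1.79.
α₁ = Φ(-1.79) = 0.0367; rank = round(400 × 0.0367) = 15; θ*₍15₎ = 2.771.
Upper: z₀ + z₂ = 1.462; 1 − a(z₀+z₂) = 0.8918; argument = 1.4564 → 1.46; α₂ = 0.9279; rank = 371; θ*₍371₎ = 3.698.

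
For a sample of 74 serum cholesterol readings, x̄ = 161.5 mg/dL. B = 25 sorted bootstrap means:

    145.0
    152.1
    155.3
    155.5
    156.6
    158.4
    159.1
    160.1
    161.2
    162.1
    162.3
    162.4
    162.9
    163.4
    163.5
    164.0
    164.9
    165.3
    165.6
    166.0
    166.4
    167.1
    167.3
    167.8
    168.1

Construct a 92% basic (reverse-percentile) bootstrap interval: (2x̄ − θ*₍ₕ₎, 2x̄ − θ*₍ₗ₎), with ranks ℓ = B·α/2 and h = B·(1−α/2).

Percentile endpoints at ranks 1 and 24: θ*₍1₎ = 145.0, θ*₍24₎ = 167.8.
Basic interval reflects these around x̄:
  lower = 2 × 161.5 − 167.8 = 155.2
  upper = 2 × 161.5 − 145.0 = 178.0

(155.2, 178.0)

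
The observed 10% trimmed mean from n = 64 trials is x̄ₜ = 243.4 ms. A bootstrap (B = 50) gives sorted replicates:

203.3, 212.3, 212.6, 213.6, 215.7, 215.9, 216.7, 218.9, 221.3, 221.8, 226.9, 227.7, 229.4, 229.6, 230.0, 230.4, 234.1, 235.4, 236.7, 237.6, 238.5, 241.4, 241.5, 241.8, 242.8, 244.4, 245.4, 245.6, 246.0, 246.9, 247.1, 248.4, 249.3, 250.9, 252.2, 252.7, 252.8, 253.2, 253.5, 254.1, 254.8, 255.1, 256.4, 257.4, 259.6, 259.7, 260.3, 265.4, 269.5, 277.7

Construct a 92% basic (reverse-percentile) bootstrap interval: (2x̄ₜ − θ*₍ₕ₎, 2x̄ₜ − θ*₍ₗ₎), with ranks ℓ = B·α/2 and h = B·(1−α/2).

Percentile endpoints at ranks 2 and 48: θ*₍2₎ = 212.3, θ*₍48₎ = 265.4.
Basic interval reflects these around x̄ₜ:
  lower = 2 × 243.4 − 265.4 = 221.4
  upper = 2 × 243.4 − 212.3 = 274.5

(221.4, 274.5)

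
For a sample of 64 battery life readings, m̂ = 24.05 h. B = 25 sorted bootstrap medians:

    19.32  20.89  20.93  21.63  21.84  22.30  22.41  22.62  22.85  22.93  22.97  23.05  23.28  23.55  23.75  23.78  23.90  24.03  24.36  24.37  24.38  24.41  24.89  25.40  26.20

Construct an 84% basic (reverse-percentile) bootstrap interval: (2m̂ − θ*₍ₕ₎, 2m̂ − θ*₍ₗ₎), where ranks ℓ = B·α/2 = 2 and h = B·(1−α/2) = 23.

(23.21, 27.21)

Percentile endpoints at ranks 2 and 23: θ*₍2₎ = 20.89, θ*₍23₎ = 24.89.
Basic interval reflects these around m̂:
  lower = 2 × 24.05 − 24.89 = 23.21
  upper = 2 × 24.05 − 20.89 = 27.21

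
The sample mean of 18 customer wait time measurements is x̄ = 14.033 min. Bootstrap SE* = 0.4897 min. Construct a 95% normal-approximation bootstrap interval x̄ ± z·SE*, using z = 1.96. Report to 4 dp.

(13.0732, 14.9928)

Margin = 1.96 × 0.4897 = 0.95981
Interval: 14.033 ± 0.95981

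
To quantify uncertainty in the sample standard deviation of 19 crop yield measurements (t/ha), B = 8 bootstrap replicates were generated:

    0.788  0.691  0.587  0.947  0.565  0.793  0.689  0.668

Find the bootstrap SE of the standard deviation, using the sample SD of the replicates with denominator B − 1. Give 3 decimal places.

SE* = 0.124

Bootstrap SE is the standard deviation of the 8 replicate standard deviations.
Mean of replicates: (0.788 + 0.691 + 0.587 + 0.947 + 0.565 + 0.793 + 0.689 + 0.668) / 8 = 5.7280 / 8 = 0.7160
Sum of squared deviations: (+0.0720)² + (−0.0250)² + (−0.1290)² + (+0.2310)² + (−0.1510)² + (+0.0770)² + (−0.0270)² + (−0.0480)² = 0.1076
Variance = 0.1076 / 7 = 0.0154
SE* = √0.0154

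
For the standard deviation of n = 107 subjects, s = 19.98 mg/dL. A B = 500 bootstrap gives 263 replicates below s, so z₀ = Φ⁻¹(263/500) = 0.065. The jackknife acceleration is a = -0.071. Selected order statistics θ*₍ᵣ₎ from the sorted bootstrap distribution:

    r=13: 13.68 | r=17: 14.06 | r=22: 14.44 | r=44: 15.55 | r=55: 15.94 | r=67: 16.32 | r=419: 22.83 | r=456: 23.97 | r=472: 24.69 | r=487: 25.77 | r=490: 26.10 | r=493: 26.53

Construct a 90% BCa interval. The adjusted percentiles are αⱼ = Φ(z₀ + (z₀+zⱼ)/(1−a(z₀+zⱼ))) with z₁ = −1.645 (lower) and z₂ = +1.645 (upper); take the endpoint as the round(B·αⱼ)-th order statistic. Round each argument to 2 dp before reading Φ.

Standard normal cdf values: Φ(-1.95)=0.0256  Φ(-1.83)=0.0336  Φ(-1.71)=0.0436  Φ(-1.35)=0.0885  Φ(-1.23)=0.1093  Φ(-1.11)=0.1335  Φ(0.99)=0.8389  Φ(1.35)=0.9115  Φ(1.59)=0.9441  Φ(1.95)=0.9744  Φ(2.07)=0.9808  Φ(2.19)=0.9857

(14.44, 24.69)

Lower: z₀ + z₁ = 0.065 + (-1.645) = -1.580; 1 − a(z₀+z₁) = 1 − (-0.071)(-1.580) = 0.8878; argument = 0.065 + (-1.580)/0.8878 = -1.7146 → -1.71.
α₁ = Φ(-1.71) = 0.0436; rank = round(500 × 0.0436) = 22; θ*₍22₎ = 14.44.
Upper: z₀ + z₂ = 1.710; 1 − a(z₀+z₂) = 1.1214; argument = 1.5899 → 1.59; α₂ = 0.9441; rank = 472; θ*₍472₎ = 24.69.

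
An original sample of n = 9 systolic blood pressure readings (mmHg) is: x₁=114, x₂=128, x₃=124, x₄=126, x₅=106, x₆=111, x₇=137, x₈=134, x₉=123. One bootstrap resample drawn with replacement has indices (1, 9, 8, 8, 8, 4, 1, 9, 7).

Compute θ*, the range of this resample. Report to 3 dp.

Resample values: 114, 123, 134, 134, 134, 126, 114, 123, 137.
Range = 137 − 114 = 23.000

θ* = 23.000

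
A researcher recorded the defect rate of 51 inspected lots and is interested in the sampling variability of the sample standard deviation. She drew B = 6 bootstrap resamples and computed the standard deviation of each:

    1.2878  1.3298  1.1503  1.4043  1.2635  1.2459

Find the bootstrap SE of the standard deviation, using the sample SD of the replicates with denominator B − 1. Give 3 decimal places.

SE* = 0.085

Bootstrap SE is the standard deviation of the 6 replicate standard deviations.
Mean of replicates: (1.2878 + 1.3298 + 1.1503 + 1.4043 + 1.2635 + 1.2459) / 6 = 7.68160 / 6 = 1.28027
Sum of squared deviations: (+0.00753)² + (+0.04953)² + (−0.12997)² + (+0.12403)² + (−0.01677)² + (−0.03437)² = 0.03625
Variance = 0.03625 / 5 = 0.00725
SE* = √0.00725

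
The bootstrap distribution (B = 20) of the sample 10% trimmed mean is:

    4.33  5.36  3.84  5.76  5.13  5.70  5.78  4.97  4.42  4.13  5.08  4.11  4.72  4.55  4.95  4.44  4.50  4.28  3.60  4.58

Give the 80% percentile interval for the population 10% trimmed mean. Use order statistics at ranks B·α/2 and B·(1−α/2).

(3.84, 5.70)

Sorted replicates: 3.60, 3.84, 4.11, 4.13, 4.28, 4.33, 4.42, 4.44, 4.50, 4.55, 4.58, 4.72, 4.95, 4.97, 5.08, 5.13, 5.36, 5.70, 5.76, 5.78
α = 0.20; lower rank = 20 × 0.100 = 2; upper rank = 20 × 0.900 = 18.
The 2nd smallest replicate is 3.84; the 18th is 5.70.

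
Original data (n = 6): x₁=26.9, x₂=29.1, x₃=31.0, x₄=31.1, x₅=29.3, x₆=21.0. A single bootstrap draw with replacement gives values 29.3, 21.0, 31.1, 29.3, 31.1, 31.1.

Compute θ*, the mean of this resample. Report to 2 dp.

θ* = 28.82

Mean = (29.3 + 21.0 + 31.1 + 29.3 + 31.1 + 31.1) / 6 = 172.90 / 6 = 28.82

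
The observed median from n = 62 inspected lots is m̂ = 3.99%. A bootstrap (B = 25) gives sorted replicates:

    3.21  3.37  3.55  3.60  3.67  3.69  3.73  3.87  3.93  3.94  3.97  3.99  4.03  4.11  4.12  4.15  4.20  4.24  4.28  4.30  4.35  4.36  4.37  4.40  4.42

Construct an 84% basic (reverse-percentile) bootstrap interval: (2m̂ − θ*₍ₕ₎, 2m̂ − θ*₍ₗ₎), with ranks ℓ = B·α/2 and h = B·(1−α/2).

Percentile endpoints at ranks 2 and 23: θ*₍2₎ = 3.37, θ*₍23₎ = 4.37.
Basic interval reflects these around m̂:
  lower = 2 × 3.99 − 4.37 = 3.61
  upper = 2 × 3.99 − 3.37 = 4.61

(3.61, 4.61)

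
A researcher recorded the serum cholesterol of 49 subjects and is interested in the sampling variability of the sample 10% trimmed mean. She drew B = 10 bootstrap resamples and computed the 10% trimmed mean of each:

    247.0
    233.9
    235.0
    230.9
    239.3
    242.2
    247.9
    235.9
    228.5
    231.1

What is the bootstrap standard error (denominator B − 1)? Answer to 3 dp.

Bootstrap SE is the standard deviation of the 10 replicate 10% trimmed means.
Mean of replicates: (247.0 + 233.9 + 235.0 + 230.9 + 239.3 + 242.2 + 247.9 + 235.9 + 228.5 + 231.1) / 10 = 2371.7000 / 10 = 237.1700
Sum of squared deviations: (+9.8300)² + (−3.2700)² + (−2.1700)² + (−6.2700)² + (+2.1300)² + (+5.0300)² + (+10.7300)² + (−1.2700)² + (−8.6700)² + (−6.0700)² = 409.9410
Variance = 409.9410 / 9 = 45.5490
SE* = √45.5490

SE* = 6.749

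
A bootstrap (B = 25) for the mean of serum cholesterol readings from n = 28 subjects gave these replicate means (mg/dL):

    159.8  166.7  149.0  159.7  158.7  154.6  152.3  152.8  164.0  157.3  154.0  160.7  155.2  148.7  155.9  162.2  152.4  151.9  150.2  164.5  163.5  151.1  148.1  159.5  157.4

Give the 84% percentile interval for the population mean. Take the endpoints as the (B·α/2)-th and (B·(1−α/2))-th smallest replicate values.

(148.7, 164.0)

Sorted replicates: 148.1, 148.7, 149.0, 150.2, 151.1, 151.9, 152.3, 152.4, 152.8, 154.0, 154.6, 155.2, 155.9, 157.3, 157.4, 158.7, 159.5, 159.7, 159.8, 160.7, 162.2, 163.5, 164.0, 164.5, 166.7
α = 0.16; lower rank = 25 × 0.080 = 2; upper rank = 25 × 0.920 = 23.
The 2nd smallest replicate is 148.7; the 23rd is 164.0.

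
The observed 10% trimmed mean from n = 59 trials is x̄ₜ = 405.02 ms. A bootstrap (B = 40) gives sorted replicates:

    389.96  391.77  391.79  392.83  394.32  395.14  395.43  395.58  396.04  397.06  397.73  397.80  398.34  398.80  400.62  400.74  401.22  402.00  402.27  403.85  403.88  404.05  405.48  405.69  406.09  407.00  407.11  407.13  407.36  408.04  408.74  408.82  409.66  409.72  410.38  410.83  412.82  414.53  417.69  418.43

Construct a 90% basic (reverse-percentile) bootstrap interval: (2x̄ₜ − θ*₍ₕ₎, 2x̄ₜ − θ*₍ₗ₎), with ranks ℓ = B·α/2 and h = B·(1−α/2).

Percentile endpoints at ranks 2 and 38: θ*₍2₎ = 391.77, θ*₍38₎ = 414.53.
Basic interval reflects these around x̄ₜ:
  lower = 2 × 405.02 − 414.53 = 395.51
  upper = 2 × 405.02 − 391.77 = 418.27

(395.51, 418.27)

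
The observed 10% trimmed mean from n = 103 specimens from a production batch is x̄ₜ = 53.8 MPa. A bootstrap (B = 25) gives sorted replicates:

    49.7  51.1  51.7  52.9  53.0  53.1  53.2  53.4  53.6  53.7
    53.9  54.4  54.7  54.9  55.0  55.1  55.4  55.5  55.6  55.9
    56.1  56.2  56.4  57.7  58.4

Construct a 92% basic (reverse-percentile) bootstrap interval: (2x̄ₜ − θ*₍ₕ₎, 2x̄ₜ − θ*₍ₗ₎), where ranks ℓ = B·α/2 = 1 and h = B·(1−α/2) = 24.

Percentile endpoints at ranks 1 and 24: θ*₍1₎ = 49.7, θ*₍24₎ = 57.7.
Basic interval reflects these around x̄ₜ:
  lower = 2 × 53.8 − 57.7 = 49.9
  upper = 2 × 53.8 − 49.7 = 57.9

(49.9, 57.9)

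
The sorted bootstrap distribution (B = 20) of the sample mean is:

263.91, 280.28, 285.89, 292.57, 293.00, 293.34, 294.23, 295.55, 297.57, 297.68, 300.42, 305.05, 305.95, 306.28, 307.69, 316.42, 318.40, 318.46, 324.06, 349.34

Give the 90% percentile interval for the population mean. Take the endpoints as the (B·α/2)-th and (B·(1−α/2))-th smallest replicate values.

α = 0.10; lower rank = 20 × 0.050 = 1; upper rank = 20 × 0.950 = 19.
The 1st smallest replicate is 263.91; the 19th is 324.06.

(263.91, 324.06)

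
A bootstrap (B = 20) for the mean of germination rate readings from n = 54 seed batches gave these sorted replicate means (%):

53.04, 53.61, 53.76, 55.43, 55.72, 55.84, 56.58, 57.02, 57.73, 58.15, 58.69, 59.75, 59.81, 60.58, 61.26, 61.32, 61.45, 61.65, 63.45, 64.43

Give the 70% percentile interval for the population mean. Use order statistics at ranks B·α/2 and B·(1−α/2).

(53.76, 61.45)

α = 0.30; lower rank = 20 × 0.150 = 3; upper rank = 20 × 0.850 = 17.
The 3rd smallest replicate is 53.76; the 17th is 61.45.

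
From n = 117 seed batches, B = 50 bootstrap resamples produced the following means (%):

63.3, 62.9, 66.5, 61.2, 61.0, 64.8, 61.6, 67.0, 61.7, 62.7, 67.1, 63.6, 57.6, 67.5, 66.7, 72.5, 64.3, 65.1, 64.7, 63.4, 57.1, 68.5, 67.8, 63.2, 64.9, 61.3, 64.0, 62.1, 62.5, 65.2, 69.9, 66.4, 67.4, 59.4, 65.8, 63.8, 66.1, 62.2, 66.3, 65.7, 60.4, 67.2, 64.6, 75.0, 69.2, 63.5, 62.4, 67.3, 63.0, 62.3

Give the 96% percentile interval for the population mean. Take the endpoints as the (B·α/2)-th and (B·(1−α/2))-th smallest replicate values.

(57.1, 72.5)

Sorted replicates: 57.1, 57.6, 59.4, 60.4, 61.0, 61.2, 61.3, 61.6, 61.7, 62.1, 62.2, 62.3, 62.4, 62.5, 62.7, 62.9, 63.0, 63.2, 63.3, 63.4, 63.5, 63.6, 63.8, 64.0, 64.3, 64.6, 64.7, 64.8, 64.9, 65.1, 65.2, 65.7, 65.8, 66.1, 66.3, 66.4, 66.5, 66.7, 67.0, 67.1, 67.2, 67.3, 67.4, 67.5, 67.8, 68.5, 69.2, 69.9, 72.5, 75.0
α = 0.04; lower rank = 50 × 0.020 = 1; upper rank = 50 × 0.980 = 49.
The 1st smallest replicate is 57.1; the 49th is 72.5.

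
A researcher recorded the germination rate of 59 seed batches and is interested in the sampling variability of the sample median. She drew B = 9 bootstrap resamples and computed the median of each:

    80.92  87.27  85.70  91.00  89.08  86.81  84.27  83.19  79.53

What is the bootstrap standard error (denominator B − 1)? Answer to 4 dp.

SE* = 3.7264

Bootstrap SE is the standard deviation of the 9 replicate medians.
Mean of replicates: (80.92 + 87.27 + 85.70 + 91.00 + 89.08 + 86.81 + 84.27 + 83.19 + 79.53) / 9 = 767.77000 / 9 = 85.30778
Sum of squared deviations: (−4.38778)² + (+1.96222)² + (+0.39222)² + (+5.69222)² + (+3.77222)² + (+1.50222)² + (−1.03778)² + (−2.11778)² + (−5.77778)² = 111.08916
Variance = 111.08916 / 8 = 13.88614
SE* = √13.88614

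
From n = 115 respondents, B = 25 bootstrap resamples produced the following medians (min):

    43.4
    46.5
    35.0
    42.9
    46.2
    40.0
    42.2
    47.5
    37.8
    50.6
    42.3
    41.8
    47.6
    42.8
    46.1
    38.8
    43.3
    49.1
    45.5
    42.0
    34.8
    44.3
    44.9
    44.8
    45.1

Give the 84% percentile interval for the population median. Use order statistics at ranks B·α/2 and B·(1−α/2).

Sorted replicates: 34.8, 35.0, 37.8, 38.8, 40.0, 41.8, 42.0, 42.2, 42.3, 42.8, 42.9, 43.3, 43.4, 44.3, 44.8, 44.9, 45.1, 45.5, 46.1, 46.2, 46.5, 47.5, 47.6, 49.1, 50.6
α = 0.16; lower rank = 25 × 0.080 = 2; upper rank = 25 × 0.920 = 23.
The 2nd smallest replicate is 35.0; the 23rd is 47.6.

(35.0, 47.6)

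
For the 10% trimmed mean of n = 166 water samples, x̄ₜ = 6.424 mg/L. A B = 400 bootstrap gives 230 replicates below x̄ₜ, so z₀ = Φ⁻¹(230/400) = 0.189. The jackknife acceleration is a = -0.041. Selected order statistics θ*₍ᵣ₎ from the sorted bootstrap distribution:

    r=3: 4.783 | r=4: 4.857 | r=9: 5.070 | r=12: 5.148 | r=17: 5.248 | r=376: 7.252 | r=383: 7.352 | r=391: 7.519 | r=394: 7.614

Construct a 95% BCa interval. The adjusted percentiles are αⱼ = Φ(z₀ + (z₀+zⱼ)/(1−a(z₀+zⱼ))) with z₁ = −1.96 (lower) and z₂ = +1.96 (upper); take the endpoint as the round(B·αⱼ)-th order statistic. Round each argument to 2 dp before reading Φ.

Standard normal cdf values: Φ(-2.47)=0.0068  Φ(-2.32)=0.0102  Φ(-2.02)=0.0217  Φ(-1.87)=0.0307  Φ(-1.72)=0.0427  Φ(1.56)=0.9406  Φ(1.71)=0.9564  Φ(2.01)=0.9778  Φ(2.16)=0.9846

Lower: z₀ + z₁ = 0.189 + (-1.960) = -1.771; 1 − a(z₀+z₁) = 1 − (-0.041)(-1.771) = 0.9274; argument = 0.189 + (-1.771)/0.9274 = -1.7207 → -1.72.
α₁ = Φ(-1.72) = 0.0427; rank = round(400 × 0.0427) = 17; θ*₍17₎ = 5.248.
Upper: z₀ + z₂ = 2.149; 1 − a(z₀+z₂) = 1.0881; argument = 2.1640 → 2.16; α₂ = 0.9846; rank = 394; θ*₍394₎ = 7.614.

(5.248, 7.614)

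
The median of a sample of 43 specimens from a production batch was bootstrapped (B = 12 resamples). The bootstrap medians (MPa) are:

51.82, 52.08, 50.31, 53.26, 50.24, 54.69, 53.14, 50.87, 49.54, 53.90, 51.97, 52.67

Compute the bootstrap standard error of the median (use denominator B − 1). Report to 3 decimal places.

SE* = 1.581

Bootstrap SE is the standard deviation of the 12 replicate medians.
Mean of replicates: (51.82 + 52.08 + 50.31 + 53.26 + 50.24 + 54.69 + 53.14 + 50.87 + 49.54 + 53.90 + 51.97 + 52.67) / 12 = 624.4900 / 12 = 52.0408
Sum of squared deviations: (−0.2208)² + (+0.0392)² + (−1.7308)² + (+1.2192)² + (−1.8008)² + (+2.6492)² + (+1.0992)² + (−1.1708)² + (−2.5008)² + (+1.8592)² + (−0.0708)² + (+0.6292)² = 27.4841
Variance = 27.4841 / 11 = 2.4986
SE* = √2.4986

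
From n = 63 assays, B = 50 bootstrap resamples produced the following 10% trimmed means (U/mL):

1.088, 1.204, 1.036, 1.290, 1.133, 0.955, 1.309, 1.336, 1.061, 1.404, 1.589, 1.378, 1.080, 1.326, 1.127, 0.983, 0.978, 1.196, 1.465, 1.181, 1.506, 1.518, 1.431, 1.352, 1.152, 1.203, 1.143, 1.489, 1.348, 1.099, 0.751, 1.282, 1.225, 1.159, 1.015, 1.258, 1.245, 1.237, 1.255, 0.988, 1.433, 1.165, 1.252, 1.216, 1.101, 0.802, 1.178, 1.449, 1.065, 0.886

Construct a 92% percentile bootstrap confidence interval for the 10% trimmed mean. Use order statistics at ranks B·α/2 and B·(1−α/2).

(0.802, 1.506)

Sorted replicates: 0.751, 0.802, 0.886, 0.955, 0.978, 0.983, 0.988, 1.015, 1.036, 1.061, 1.065, 1.080, 1.088, 1.099, 1.101, 1.127, 1.133, 1.143, 1.152, 1.159, 1.165, 1.178, 1.181, 1.196, 1.203, 1.204, 1.216, 1.225, 1.237, 1.245, 1.252, 1.255, 1.258, 1.282, 1.290, 1.309, 1.326, 1.336, 1.348, 1.352, 1.378, 1.404, 1.431, 1.433, 1.449, 1.465, 1.489, 1.506, 1.518, 1.589
α = 0.08; lower rank = 50 × 0.040 = 2; upper rank = 50 × 0.960 = 48.
The 2nd smallest replicate is 0.802; the 48th is 1.506.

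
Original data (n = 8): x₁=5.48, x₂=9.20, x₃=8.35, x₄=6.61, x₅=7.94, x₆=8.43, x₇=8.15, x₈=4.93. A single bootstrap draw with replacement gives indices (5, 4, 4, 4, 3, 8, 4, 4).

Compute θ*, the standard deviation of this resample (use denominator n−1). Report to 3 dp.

Resample values: 7.94, 6.61, 6.61, 6.61, 8.35, 4.93, 6.61, 6.61.
Mean = 6.7838; sum of squared deviations = 7.3774
s² = 7.3774 / 7 = 1.0539
s = √1.0539 = 1.027

θ* = 1.027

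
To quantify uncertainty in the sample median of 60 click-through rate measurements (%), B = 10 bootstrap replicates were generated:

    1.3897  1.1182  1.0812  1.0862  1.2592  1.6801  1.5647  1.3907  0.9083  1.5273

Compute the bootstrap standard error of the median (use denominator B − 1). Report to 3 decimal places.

Bootstrap SE is the standard deviation of the 10 replicate medians.
Mean of replicates: (1.3897 + 1.1182 + 1.0812 + 1.0862 + 1.2592 + 1.6801 + 1.5647 + 1.3907 + 0.9083 + 1.5273) / 10 = 13.00560 / 10 = 1.30056
Sum of squared deviations: (+0.08914)² + (−0.18236)² + (−0.21936)² + (−0.21436)² + (−0.04136)² + (+0.37954)² + (+0.26414)² + (+0.09014)² + (−0.39226)² + (+0.22674)² = 0.56421
Variance = 0.56421 / 9 = 0.06269
SE* = √0.06269

SE* = 0.250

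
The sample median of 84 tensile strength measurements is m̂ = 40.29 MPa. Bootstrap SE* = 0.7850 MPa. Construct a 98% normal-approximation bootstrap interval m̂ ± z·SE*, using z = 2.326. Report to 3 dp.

Margin = 2.326 × 0.7850 = 1.8259
Interval: 40.29 ± 1.8259

(38.464, 42.116)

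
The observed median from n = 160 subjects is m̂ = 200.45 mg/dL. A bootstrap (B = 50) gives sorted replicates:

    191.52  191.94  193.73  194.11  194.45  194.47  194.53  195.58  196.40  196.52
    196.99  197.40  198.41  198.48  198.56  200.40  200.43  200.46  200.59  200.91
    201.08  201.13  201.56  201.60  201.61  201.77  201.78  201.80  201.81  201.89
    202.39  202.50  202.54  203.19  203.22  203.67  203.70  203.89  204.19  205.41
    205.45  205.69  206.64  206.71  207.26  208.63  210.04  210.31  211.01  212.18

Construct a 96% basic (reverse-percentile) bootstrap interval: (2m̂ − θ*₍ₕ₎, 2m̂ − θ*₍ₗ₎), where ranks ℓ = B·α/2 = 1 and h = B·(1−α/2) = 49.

(189.89, 209.38)

Percentile endpoints at ranks 1 and 49: θ*₍1₎ = 191.52, θ*₍49₎ = 211.01.
Basic interval reflects these around m̂:
  lower = 2 × 200.45 − 211.01 = 189.89
  upper = 2 × 200.45 − 191.52 = 209.38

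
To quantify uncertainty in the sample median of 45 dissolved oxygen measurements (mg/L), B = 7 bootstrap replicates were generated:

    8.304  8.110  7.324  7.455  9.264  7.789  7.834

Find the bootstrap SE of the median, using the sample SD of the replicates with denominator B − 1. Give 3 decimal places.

SE* = 0.649

Bootstrap SE is the standard deviation of the 7 replicate medians.
Mean of replicates: (8.304 + 8.110 + 7.324 + 7.455 + 9.264 + 7.789 + 7.834) / 7 = 56.0800 / 7 = 8.0114
Sum of squared deviations: (+0.2926)² + (+0.0986)² + (−0.6874)² + (−0.5564)² + (+1.2526)² + (−0.2224)² + (−0.1774)² = 2.5274
Variance = 2.5274 / 6 = 0.4212
SE* = √0.4212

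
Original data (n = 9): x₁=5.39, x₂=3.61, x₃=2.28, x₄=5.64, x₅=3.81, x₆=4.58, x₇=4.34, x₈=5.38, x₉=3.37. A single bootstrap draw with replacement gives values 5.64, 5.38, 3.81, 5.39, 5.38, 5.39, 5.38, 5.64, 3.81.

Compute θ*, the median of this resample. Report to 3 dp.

θ* = 5.380

Sorted: 3.81, 3.81, 5.38, 5.38, 5.38, 5.39, 5.39, 5.64, 5.64
Median = middle value = 5.380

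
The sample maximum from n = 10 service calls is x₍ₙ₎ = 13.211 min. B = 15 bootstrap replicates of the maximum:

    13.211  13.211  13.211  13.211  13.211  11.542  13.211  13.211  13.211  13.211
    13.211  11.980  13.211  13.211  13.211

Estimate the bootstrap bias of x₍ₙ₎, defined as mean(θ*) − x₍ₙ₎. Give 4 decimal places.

mean(θ*) = (13.211 + 13.211 + 13.211 + 13.211 + 13.211 + 11.542 + 13.211 + 13.211 + 13.211 + 13.211 + 13.211 + 11.980 + 13.211 + 13.211 + 13.211) / 15 = 13.01767
bias = 13.01767 − 13.211

bias = −0.1933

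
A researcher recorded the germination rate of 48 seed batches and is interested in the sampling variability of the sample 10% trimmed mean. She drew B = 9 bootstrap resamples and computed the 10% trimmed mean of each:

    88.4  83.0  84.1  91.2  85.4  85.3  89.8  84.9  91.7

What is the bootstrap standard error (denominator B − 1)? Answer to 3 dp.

Bootstrap SE is the standard deviation of the 9 replicate 10% trimmed means.
Mean of replicates: (88.4 + 83.0 + 84.1 + 91.2 + 85.4 + 85.3 + 89.8 + 84.9 + 91.7) / 9 = 783.8000 / 9 = 87.0889
Sum of squared deviations: (+1.3111)² + (−4.0889)² + (−2.9889)² + (+4.1111)² + (−1.6889)² + (−1.7889)² + (+2.7111)² + (−2.1889)² + (+4.6111)² = 83.7289
Variance = 83.7289 / 8 = 10.4661
SE* = √10.4661

SE* = 3.235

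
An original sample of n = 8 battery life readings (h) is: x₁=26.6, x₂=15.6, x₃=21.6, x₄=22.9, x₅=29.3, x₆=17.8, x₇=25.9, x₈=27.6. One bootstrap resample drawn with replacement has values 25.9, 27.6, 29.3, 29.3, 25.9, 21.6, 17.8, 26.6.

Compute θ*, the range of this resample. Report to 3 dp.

θ* = 11.500

Range = 29.3 − 17.8 = 11.500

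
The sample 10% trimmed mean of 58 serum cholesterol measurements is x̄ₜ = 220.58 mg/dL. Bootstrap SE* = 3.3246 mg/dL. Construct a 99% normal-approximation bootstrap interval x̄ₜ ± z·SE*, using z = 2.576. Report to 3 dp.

(212.016, 229.144)

Margin = 2.576 × 3.3246 = 8.5642
Interval: 220.58 ± 8.5642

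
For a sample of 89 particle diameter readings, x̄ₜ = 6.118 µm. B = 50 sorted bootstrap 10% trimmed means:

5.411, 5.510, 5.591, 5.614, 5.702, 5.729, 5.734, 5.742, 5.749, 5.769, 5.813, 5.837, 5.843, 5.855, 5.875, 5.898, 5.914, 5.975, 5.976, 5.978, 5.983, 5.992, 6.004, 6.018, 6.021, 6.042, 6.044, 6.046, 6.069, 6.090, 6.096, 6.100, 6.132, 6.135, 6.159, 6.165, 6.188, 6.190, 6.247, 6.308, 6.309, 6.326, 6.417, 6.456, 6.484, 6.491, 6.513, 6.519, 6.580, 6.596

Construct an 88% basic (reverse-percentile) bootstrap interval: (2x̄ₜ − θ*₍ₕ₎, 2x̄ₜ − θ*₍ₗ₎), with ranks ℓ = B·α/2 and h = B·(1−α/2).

(5.723, 6.645)

Percentile endpoints at ranks 3 and 47: θ*₍3₎ = 5.591, θ*₍47₎ = 6.513.
Basic interval reflects these around x̄ₜ:
  lower = 2 × 6.118 − 6.513 = 5.723
  upper = 2 × 6.118 − 5.591 = 6.645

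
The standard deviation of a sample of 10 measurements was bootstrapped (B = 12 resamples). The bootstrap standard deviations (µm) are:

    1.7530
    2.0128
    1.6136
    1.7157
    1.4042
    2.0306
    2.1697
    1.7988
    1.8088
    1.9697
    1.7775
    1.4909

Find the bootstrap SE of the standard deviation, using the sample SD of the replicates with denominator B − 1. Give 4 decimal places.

Bootstrap SE is the standard deviation of the 12 replicate standard deviations.
Mean of replicates: (1.7530 + 2.0128 + 1.6136 + 1.7157 + 1.4042 + 2.0306 + 2.1697 + 1.7988 + 1.8088 + 1.9697 + 1.7775 + 1.4909) / 12 = 21.54530 / 12 = 1.79544
Sum of squared deviations: (−0.04244)² + (+0.21736)² + (−0.18184)² + (−0.07974)² + (−0.39124)² + (+0.23516)² + (+0.37426)² + (+0.00336)² + (+0.01336)² + (+0.17426)² + (−0.01794)² + (−0.30454)² = 0.56053
Variance = 0.56053 / 11 = 0.05096
SE* = √0.05096

SE* = 0.2257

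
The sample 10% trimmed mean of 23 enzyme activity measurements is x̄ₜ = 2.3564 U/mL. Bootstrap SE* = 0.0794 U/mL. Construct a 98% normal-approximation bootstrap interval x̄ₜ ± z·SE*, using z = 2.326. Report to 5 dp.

(2.17172, 2.54108)

Margin = 2.326 × 0.0794 = 0.184684
Interval: 2.3564 ± 0.184684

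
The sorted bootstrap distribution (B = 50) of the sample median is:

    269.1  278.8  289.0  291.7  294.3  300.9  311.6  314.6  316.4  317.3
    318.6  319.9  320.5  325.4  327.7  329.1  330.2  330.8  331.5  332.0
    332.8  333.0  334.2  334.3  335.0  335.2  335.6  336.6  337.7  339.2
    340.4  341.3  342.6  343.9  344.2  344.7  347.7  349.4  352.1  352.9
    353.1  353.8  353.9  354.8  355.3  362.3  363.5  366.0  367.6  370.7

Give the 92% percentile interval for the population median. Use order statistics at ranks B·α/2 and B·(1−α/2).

(278.8, 366.0)

α = 0.08; lower rank = 50 × 0.040 = 2; upper rank = 50 × 0.960 = 48.
The 2nd smallest replicate is 278.8; the 48th is 366.0.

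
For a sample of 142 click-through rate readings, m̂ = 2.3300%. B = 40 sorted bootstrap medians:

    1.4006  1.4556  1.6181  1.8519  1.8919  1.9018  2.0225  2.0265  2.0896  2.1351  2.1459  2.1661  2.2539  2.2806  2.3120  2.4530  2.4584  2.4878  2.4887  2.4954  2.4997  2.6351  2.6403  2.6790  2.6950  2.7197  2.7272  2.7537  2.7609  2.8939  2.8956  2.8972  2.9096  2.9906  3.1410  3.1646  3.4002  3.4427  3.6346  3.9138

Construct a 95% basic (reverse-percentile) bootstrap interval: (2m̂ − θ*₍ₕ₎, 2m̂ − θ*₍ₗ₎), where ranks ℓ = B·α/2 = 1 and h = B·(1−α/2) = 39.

(1.0254, 3.2594)

Percentile endpoints at ranks 1 and 39: θ*₍1₎ = 1.4006, θ*₍39₎ = 3.6346.
Basic interval reflects these around m̂:
  lower = 2 × 2.3300 − 3.6346 = 1.0254
  upper = 2 × 2.3300 − 1.4006 = 3.2594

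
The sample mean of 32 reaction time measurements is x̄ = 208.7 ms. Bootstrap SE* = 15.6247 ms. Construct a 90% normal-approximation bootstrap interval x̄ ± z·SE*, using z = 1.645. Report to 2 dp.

(183.00, 234.40)

Margin = 1.645 × 15.6247 = 25.703
Interval: 208.7 ± 25.703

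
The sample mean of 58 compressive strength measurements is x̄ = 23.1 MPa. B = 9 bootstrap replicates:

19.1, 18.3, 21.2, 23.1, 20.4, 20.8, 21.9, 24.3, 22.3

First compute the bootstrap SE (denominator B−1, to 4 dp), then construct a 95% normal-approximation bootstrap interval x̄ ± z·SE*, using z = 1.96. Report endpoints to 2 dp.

Mean of replicates = 21.2667; sum of squared deviations = 28.5000; SE* = √(28.5000/8) = 1.8875
Margin = 1.96 × 1.8875 = 3.700
Interval: 23.1 ± 3.700

(19.40, 26.80)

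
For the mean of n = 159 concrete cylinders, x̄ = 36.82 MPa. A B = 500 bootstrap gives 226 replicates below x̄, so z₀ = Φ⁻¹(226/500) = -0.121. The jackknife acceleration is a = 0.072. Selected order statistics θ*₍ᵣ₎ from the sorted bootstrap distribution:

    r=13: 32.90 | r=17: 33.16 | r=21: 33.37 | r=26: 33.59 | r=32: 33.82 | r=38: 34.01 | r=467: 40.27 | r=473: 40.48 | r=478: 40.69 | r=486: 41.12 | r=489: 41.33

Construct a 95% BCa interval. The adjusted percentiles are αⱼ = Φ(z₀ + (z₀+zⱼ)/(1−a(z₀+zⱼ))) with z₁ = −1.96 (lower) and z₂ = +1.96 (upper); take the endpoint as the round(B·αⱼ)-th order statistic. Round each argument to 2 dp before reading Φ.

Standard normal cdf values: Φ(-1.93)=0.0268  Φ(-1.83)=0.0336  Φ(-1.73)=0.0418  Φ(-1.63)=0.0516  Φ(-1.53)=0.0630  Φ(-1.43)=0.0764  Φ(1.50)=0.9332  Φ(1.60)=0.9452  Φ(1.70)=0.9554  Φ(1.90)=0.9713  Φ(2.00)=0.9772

(32.90, 41.33)

Lower: z₀ + z₁ = -0.121 + (-1.960) = -2.081; 1 − a(z₀+z₁) = 1 − (0.072)(-2.081) = 1.1498; argument = -0.121 + (-2.081)/1.1498 = -1.9308 → -1.93.
α₁ = Φ(-1.93) = 0.0268; rank = round(500 × 0.0268) = 13; θ*₍13₎ = 32.90.
Upper: z₀ + z₂ = 1.839; 1 − a(z₀+z₂) = 0.8676; argument = 1.9987 → 2.00; α₂ = 0.9772; rank = 489; θ*₍489₎ = 41.33.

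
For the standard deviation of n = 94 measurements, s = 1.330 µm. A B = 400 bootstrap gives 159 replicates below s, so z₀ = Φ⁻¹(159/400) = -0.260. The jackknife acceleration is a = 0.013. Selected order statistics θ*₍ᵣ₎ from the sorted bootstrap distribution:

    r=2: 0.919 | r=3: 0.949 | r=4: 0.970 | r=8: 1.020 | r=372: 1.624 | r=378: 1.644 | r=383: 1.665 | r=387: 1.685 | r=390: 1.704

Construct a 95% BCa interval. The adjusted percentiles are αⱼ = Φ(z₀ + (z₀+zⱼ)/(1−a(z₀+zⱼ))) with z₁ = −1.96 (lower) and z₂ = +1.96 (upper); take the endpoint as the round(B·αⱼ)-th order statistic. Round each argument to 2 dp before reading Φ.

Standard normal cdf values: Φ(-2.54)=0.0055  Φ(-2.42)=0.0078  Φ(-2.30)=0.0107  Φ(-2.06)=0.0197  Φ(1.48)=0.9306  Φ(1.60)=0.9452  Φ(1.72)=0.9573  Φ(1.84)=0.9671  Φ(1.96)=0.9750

Lower: z₀ + z₁ = -0.260 + (-1.960) = -2.220; 1 − a(z₀+z₁) = 1 − (0.013)(-2.220) = 1.0289; argument = -0.260 + (-2.220)/1.0289 = -2.4177 → -2.42.
α₁ = Φ(-2.42) = 0.0078; rank = round(400 × 0.0078) = 3; θ*₍3₎ = 0.949.
Upper: z₀ + z₂ = 1.700; 1 − a(z₀+z₂) = 0.9779; argument = 1.4784 → 1.48; α₂ = 0.9306; rank = 372; θ*₍372₎ = 1.624.

(0.949, 1.624)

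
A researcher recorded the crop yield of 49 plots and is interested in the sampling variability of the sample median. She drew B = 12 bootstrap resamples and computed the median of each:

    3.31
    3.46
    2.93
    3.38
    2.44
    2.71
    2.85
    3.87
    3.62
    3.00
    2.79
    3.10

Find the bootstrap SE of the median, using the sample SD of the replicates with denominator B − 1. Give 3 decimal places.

Bootstrap SE is the standard deviation of the 12 replicate medians.
Mean of replicates: (3.31 + 3.46 + 2.93 + 3.38 + 2.44 + 2.71 + 2.85 + 3.87 + 3.62 + 3.00 + 2.79 + 3.10) / 12 = 37.4600 / 12 = 3.1217
Sum of squared deviations: (+0.1883)² + (+0.3383)² + (−0.1917)² + (+0.2583)² + (−0.6817)² + (−0.4117)² + (−0.2717)² + (+0.7483)² + (+0.4983)² + (−0.1217)² + (−0.3317)² + (−0.0217)² = 1.8950
Variance = 1.8950 / 11 = 0.1723
SE* = √0.1723

SE* = 0.415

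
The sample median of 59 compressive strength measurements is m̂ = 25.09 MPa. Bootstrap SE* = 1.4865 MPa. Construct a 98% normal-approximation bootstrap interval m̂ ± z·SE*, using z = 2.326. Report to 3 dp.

Margin = 2.326 × 1.4865 = 3.4576
Interval: 25.09 ± 3.4576

(21.632, 28.548)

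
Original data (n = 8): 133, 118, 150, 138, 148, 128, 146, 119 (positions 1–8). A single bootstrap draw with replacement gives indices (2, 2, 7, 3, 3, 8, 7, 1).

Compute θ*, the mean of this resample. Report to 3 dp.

Resample values: 118, 118, 146, 150, 150, 119, 146, 133.
Mean = (118 + 118 + 146 + 150 + 150 + 119 + 146 + 133) / 8 = 1080.0 / 8 = 135.000

θ* = 135.000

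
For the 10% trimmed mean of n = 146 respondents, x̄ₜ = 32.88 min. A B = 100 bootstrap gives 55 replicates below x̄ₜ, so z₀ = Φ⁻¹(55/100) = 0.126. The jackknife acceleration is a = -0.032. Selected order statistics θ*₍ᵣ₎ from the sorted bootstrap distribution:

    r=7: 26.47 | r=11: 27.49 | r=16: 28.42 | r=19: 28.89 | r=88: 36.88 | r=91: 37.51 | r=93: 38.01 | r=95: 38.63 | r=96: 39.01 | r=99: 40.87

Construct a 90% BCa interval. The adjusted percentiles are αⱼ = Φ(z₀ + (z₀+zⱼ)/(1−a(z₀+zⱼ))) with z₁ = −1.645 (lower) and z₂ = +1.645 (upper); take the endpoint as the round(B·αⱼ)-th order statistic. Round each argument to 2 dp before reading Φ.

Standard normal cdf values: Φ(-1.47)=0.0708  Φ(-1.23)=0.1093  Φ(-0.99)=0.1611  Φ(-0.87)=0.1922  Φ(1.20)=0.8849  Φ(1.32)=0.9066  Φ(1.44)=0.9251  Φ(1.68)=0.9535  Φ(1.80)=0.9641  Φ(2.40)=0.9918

(26.47, 39.01)

Lower: z₀ + z₁ = 0.126 + (-1.645) = -1.519; 1 − a(z₀+z₁) = 1 − (-0.032)(-1.519) = 0.9514; argument = 0.126 + (-1.519)/0.9514 = -1.4706 → -1.47.
α₁ = Φ(-1.47) = 0.0708; rank = round(100 × 0.0708) = 7; θ*₍7₎ = 26.47.
Upper: z₀ + z₂ = 1.771; 1 − a(z₀+z₂) = 1.0567; argument = 1.8020 → 1.80; α₂ = 0.9641; rank = 96; θ*₍96₎ = 39.01.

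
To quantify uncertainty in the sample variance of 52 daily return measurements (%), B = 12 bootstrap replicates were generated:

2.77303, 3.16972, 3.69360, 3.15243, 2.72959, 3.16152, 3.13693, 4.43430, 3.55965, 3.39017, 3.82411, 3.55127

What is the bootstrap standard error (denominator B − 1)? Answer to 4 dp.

SE* = 0.4732

Bootstrap SE is the standard deviation of the 12 replicate variances.
Mean of replicates: (2.77303 + 3.16972 + 3.69360 + 3.15243 + 2.72959 + 3.16152 + 3.13693 + 4.43430 + 3.55965 + 3.39017 + 3.82411 + 3.55127) / 12 = 40.576320 / 12 = 3.381360
Sum of squared deviations: (−0.608330)² + (−0.211640)² + (+0.312240)² + (−0.228930)² + (−0.651770)² + (−0.219840)² + (−0.244430)² + (+1.052940)² + (+0.178290)² + (+0.008810)² + (+0.442750)² + (+0.169910)² = 2.463084
Variance = 2.463084 / 11 = 0.223917
SE* = √0.223917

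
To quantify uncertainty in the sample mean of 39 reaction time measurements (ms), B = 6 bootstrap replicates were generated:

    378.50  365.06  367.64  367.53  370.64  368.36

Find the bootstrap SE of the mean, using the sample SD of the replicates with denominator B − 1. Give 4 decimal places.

Bootstrap SE is the standard deviation of the 6 replicate means.
Mean of replicates: (378.50 + 365.06 + 367.64 + 367.53 + 370.64 + 368.36) / 6 = 2217.73000 / 6 = 369.62167
Sum of squared deviations: (+8.87833)² + (−4.56167)² + (−1.98167)² + (−2.09167)² + (+1.01833)² + (−1.26167)² = 110.56448
Variance = 110.56448 / 5 = 22.11290
SE* = √22.11290

SE* = 4.7024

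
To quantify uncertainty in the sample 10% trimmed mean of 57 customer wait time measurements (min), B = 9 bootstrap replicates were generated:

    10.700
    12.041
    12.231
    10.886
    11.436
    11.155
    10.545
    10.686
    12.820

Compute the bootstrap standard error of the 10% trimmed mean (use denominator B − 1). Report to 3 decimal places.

SE* = 0.804

Bootstrap SE is the standard deviation of the 9 replicate 10% trimmed means.
Mean of replicates: (10.700 + 12.041 + 12.231 + 10.886 + 11.436 + 11.155 + 10.545 + 10.686 + 12.820) / 9 = 102.5000 / 9 = 11.3889
Sum of squared deviations: (−0.6889)² + (+0.6521)² + (+0.8421)² + (−0.5029)² + (+0.0471)² + (−0.2339)² + (−0.8439)² + (−0.7029)² + (+1.4311)² = 5.1731
Variance = 5.1731 / 8 = 0.6466
SE* = √0.6466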